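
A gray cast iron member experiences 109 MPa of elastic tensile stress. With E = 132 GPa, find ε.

8.26×10⁻⁴

ε = σ/E = 109 / 132000 = 8.26×10⁻⁴.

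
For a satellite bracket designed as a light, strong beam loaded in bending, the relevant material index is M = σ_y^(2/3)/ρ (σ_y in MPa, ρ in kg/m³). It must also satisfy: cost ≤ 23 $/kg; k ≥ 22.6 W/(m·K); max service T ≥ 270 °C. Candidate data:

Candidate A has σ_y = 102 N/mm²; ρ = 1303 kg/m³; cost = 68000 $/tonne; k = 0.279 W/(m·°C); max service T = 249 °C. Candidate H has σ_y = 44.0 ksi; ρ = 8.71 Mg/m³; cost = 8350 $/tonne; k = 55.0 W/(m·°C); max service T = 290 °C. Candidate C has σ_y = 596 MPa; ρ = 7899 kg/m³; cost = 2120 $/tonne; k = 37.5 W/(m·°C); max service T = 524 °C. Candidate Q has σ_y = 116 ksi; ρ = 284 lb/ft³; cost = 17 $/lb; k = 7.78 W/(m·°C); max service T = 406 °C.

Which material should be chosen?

candidate C

Screen on constraints: cost ≤ 23 $/kg; k ≥ 22.6 W/(m·K); max service T ≥ 270 °C. Survivors: candidate H, candidate C.
Convert each candidate to consistent units, then evaluate M:
  candidate H: σ_y = 303.4 MPa, ρ = 8710 kg/m³
  candidate C: σ_y = 596.0 MPa, ρ = 7899 kg/m³
  candidate C: M = 8.97×10⁻³
  candidate H: M = 5.18×10⁻³
Candidate C ranks first.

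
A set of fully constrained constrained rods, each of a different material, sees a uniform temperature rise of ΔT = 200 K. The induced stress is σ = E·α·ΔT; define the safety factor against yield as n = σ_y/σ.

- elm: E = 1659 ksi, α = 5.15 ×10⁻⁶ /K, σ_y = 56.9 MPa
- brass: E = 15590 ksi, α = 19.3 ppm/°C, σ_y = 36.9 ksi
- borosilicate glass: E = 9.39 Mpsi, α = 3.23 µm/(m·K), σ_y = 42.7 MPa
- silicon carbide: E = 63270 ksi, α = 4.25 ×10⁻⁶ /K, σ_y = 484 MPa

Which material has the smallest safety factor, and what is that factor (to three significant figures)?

Converting E to GPa, α to ×10⁻⁶/K, σ_y to MPa, then σ and n for each:
  elm: E = 11.44, α = 5.15, σ_y = 56.90 → σ = 11.8 MPa, n = 4.83
  brass: E = 107.5, α = 19.3, σ_y = 254.4 → σ = 415 MPa, n = 0.613
  borosilicate glass: E = 64.74, α = 3.23, σ_y = 42.70 → σ = 41.8 MPa, n = 1.02
  silicon carbide: E = 436.2, α = 4.25, σ_y = 484.0 → σ = 371 MPa, n = 1.31
Brass has the lowest safety factor, n = 0.613.

brass, n = 0.613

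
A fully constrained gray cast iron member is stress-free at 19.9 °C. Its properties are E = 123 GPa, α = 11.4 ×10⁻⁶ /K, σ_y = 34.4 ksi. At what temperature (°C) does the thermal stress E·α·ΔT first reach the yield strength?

189 °C

σ_y = 34.4 ksi = 237.2 MPa.
E·α·ΔT = 237.2 MPa ⇒ ΔT = 237.2 / (123.0×10³ × 11.4×10⁻⁶) = 169.1 K.
T = 19.9 + 169.1 = 189.0 °C.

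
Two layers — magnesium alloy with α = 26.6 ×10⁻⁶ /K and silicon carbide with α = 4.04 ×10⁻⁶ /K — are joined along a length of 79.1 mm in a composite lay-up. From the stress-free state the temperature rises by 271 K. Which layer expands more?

α(magnesium alloy) = 26.6×10⁻⁶/K vs α(silicon carbide) = 4.04×10⁻⁶/K.
Higher α expands more for the same ΔT: magnesium alloy.

magnesium alloy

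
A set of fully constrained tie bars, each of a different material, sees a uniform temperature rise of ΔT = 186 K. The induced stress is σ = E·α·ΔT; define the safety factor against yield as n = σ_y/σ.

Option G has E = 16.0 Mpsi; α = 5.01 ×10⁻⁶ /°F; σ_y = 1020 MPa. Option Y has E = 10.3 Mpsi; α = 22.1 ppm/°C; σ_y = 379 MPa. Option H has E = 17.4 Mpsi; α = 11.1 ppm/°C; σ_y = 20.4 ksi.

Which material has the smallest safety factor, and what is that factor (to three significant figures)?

Converting E to GPa, α to ×10⁻⁶/K, σ_y to MPa, then σ and n for each:
  option G: E = 110.3, α = 9.02, σ_y = 1020 → σ = 185 MPa, n = 5.51
  option Y: E = 71.02, α = 22.1, σ_y = 379.0 → σ = 292 MPa, n = 1.30
  option H: E = 120.0, α = 11.1, σ_y = 140.7 → σ = 248 MPa, n = 0.568
Option H has the lowest safety factor, n = 0.568.

option H, n = 0.568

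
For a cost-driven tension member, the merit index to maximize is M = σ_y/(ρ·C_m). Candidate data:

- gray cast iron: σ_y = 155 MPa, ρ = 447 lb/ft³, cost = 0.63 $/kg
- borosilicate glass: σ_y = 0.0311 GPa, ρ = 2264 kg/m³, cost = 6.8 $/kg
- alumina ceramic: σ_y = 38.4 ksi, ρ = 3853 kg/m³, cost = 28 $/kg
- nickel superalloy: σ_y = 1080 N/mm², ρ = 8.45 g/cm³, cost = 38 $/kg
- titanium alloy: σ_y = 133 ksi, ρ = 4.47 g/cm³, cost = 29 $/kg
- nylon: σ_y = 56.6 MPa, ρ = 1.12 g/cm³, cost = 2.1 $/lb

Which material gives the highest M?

After converting to SI:
  gray cast iron: σ_y = 155.0 MPa, ρ = 7160 kg/m³, cost = 0.6300 $/kg
  borosilicate glass: σ_y = 31.10 MPa, ρ = 2264 kg/m³, cost = 6.800 $/kg
  alumina ceramic: σ_y = 264.8 MPa, ρ = 3853 kg/m³, cost = 28.00 $/kg
  nickel superalloy: σ_y = 1080 MPa, ρ = 8450 kg/m³, cost = 38.00 $/kg
  titanium alloy: σ_y = 917.0 MPa, ρ = 4470 kg/m³, cost = 29.00 $/kg
  nylon: σ_y = 56.60 MPa, ρ = 1120 kg/m³, cost = 4.630 $/kg
  gray cast iron: M = 34.4 kN·m per $
  nylon: M = 10.9 kN·m per $
  titanium alloy: M = 7.07 kN·m per $
  nickel superalloy: M = 3.36 kN·m per $
  alumina ceramic: M = 2.45 kN·m per $
  borosilicate glass: M = 2.02 kN·m per $
Gray cast iron has the largest M.

gray cast iron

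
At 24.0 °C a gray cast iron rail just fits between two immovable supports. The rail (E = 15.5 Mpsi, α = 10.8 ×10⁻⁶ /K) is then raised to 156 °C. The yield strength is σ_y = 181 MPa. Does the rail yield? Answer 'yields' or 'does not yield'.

E = 15.5 Mpsi = 106.9 GPa.
ΔT = 132.0 K. Constrained thermal stress σ = E·α·ΔT = 106.9×10³ MPa × 10.8×10⁻⁶ × 132.0 = 152 MPa (compressive).
Compare to σ_y = 181 MPa: σ < σ_y, so it does not yield.

does not yield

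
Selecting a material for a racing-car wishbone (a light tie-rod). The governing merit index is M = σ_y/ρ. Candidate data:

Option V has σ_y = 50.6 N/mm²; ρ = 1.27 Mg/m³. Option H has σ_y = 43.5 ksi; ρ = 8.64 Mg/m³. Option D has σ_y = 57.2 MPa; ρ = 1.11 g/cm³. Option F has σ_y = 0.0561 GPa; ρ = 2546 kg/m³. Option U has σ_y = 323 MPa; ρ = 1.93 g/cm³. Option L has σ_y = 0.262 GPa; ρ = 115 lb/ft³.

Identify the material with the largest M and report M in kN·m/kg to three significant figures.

option U, M = 167 kN·m/kg

In SI units:
  option V: σ_y = 50.60 MPa, ρ = 1270 kg/m³
  option H: σ_y = 299.9 MPa, ρ = 8640 kg/m³
  option D: σ_y = 57.20 MPa, ρ = 1110 kg/m³
  option F: σ_y = 56.10 MPa, ρ = 2546 kg/m³
  option U: σ_y = 323.0 MPa, ρ = 1930 kg/m³
  option L: σ_y = 262.0 MPa, ρ = 1842 kg/m³
  option U: M = 167 kN·m/kg
  option L: M = 142 kN·m/kg
  option D: M = 51.5 kN·m/kg
  option V: M = 39.8 kN·m/kg
  option H: M = 34.7 kN·m/kg
  option F: M = 22.0 kN·m/kg
Highest index: option U.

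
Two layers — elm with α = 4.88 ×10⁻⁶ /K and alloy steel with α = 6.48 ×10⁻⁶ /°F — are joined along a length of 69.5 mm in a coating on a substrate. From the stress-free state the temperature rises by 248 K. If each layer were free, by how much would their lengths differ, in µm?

117 µm

alloy steel: α = 6.48×10⁻⁶/°F × 9/5 = 11.7×10⁻⁶/K.
Δα = |4.88 − 11.7|×10⁻⁶/K = 6.78×10⁻⁶/K.
ΔL_mismatch = Δα·L·ΔT = 6.78×10⁻⁶ × 69.5 mm × 248.0 K = 117 µm.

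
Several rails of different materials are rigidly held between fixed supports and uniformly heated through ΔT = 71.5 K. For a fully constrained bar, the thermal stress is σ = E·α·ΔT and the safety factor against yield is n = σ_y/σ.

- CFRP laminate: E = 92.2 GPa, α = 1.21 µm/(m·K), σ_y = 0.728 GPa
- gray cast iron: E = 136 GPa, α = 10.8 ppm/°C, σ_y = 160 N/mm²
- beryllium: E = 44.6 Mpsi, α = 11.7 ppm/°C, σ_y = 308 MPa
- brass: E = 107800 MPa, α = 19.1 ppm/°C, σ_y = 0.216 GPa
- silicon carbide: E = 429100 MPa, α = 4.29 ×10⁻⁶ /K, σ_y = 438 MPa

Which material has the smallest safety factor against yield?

Converting E to GPa, α to ×10⁻⁶/K, σ_y to MPa, then σ and n for each:
  CFRP laminate: E = 92.20, α = 1.21, σ_y = 728.0 → σ = 7.98 MPa, n = 91.3
  gray cast iron: E = 136.0, α = 10.8, σ_y = 160.0 → σ = 105 MPa, n = 1.52
  beryllium: E = 307.5, α = 11.7, σ_y = 308.0 → σ = 257 MPa, n = 1.20
  brass: E = 107.8, α = 19.1, σ_y = 216.0 → σ = 147 MPa, n = 1.47
  silicon carbide: E = 429.1, α = 4.29, σ_y = 438.0 → σ = 132 MPa, n = 3.33
Smallest n: beryllium with n = 1.20.

beryllium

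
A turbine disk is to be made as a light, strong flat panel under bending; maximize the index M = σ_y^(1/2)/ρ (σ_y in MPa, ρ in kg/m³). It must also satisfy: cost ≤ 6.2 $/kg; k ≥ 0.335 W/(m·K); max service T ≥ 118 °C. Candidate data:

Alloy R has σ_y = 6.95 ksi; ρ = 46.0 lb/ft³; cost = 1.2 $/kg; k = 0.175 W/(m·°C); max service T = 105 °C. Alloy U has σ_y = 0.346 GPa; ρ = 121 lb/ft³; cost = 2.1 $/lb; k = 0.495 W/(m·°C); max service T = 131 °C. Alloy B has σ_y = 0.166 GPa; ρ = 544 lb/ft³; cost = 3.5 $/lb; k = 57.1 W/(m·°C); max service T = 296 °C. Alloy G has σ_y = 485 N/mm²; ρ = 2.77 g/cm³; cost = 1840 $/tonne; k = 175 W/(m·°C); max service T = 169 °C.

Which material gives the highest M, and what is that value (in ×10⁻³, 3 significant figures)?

Screen on constraints: cost ≤ 6.2 $/kg; k ≥ 0.335 W/(m·K); max service T ≥ 118 °C. Survivors: alloy U, alloy G.
After converting to SI:
  alloy U: σ_y = 346.0 MPa, ρ = 1938 kg/m³
  alloy G: σ_y = 485.0 MPa, ρ = 2770 kg/m³
  alloy U: M = 9.60×10⁻³
  alloy G: M = 7.95×10⁻³
Highest index: alloy U.

alloy U, M = 9.60×10⁻³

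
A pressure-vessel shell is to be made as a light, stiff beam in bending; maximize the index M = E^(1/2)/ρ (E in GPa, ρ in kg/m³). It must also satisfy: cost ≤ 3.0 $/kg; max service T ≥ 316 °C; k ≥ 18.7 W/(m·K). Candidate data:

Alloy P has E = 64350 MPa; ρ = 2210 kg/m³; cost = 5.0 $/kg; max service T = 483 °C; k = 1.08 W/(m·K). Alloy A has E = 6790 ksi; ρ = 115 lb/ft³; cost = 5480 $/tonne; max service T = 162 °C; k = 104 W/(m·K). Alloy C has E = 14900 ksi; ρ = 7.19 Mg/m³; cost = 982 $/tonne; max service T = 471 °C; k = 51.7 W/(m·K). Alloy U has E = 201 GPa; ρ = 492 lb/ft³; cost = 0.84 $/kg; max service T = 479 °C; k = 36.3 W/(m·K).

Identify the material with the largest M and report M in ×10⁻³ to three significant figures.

alloy U, M = 1.80×10⁻³

Screen on constraints: cost ≤ 3.0 $/kg; max service T ≥ 316 °C; k ≥ 18.7 W/(m·K). Survivors: alloy C, alloy U.
Convert each candidate to consistent units, then evaluate M:
  alloy C: E = 102.7 GPa, ρ = 7190 kg/m³
  alloy U: E = 201.0 GPa, ρ = 7881 kg/m³
  alloy U: M = 1.80×10⁻³
  alloy C: M = 1.41×10⁻³
Highest index: alloy U.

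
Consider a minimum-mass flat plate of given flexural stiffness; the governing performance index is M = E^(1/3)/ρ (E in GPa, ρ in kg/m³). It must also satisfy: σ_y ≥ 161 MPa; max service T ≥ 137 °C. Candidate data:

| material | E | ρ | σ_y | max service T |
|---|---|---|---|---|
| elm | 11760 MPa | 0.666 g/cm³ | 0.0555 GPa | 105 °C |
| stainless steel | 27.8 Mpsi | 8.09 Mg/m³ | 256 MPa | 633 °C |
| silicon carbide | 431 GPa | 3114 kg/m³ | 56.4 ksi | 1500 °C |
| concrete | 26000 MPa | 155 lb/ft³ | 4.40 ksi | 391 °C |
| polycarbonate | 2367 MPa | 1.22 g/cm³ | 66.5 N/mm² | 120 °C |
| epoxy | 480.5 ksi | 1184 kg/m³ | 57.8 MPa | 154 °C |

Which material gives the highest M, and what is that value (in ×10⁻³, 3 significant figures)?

Screen on constraints: σ_y ≥ 161 MPa; max service T ≥ 137 °C. Survivors: stainless steel, silicon carbide.
In SI units:
  stainless steel: E = 191.7 GPa, ρ = 8090 kg/m³
  silicon carbide: E = 431.0 GPa, ρ = 3114 kg/m³
  silicon carbide: M = 2.43×10⁻³
  stainless steel: M = 0.713×10⁻³
Highest index: silicon carbide.

silicon carbide, M = 2.43×10⁻³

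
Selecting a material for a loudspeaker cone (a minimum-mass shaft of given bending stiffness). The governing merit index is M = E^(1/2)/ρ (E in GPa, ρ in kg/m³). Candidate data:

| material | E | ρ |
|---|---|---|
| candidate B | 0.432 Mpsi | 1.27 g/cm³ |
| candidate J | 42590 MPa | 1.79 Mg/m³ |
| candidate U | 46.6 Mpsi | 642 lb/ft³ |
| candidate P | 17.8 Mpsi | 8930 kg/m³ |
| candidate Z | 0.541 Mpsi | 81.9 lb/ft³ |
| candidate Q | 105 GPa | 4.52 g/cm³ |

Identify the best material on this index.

candidate J

Normalizing units and computing the index:
  candidate B: E = 2.979 GPa, ρ = 1270 kg/m³
  candidate J: E = 42.59 GPa, ρ = 1790 kg/m³
  candidate U: E = 321.3 GPa, ρ = 10280 kg/m³
  candidate P: E = 122.7 GPa, ρ = 8930 kg/m³
  candidate Z: E = 3.730 GPa, ρ = 1312 kg/m³
  candidate Q: E = 105.0 GPa, ρ = 4520 kg/m³
  candidate J: M = 3.65×10⁻³
  candidate Q: M = 2.27×10⁻³
  candidate U: M = 1.74×10⁻³
  candidate Z: M = 1.47×10⁻³
  candidate B: M = 1.36×10⁻³
  candidate P: M = 1.24×10⁻³
Candidate J ranks first.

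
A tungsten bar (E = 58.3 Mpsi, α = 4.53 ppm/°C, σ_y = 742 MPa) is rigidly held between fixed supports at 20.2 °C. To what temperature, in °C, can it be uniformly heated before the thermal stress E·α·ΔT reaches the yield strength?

E = 58.3 Mpsi = 402.0 GPa.
E·α·ΔT = 742.0 MPa ⇒ ΔT = 742.0 / (402.0×10³ × 4.53×10⁻⁶) = 407.5 K.
T = 20.2 + 407.5 = 427.7 °C.

428 °C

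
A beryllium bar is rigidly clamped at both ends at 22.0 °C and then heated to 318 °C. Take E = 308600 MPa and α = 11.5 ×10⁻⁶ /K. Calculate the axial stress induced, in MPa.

E = 308600 MPa = 308.6 GPa.
ΔT = 296.0 K. Constrained thermal stress σ = E·α·ΔT = 308.6×10³ MPa × 11.5×10⁻⁶ × 296.0 = 1050 MPa (compressive).

1050 MPa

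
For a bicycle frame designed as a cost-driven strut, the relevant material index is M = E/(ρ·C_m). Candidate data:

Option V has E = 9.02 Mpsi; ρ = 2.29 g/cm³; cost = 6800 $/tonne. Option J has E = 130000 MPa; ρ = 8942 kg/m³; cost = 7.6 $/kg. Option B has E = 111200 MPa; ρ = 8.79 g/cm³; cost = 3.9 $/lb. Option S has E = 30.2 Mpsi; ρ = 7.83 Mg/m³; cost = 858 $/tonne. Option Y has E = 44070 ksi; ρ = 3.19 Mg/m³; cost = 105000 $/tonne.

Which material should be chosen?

option S

Putting every candidate on a common basis:
  option V: E = 62.19 GPa, ρ = 2290 kg/m³, cost = 6.800 $/kg
  option J: E = 130.0 GPa, ρ = 8942 kg/m³, cost = 7.600 $/kg
  option B: E = 111.2 GPa, ρ = 8790 kg/m³, cost = 8.598 $/kg
  option S: E = 208.2 GPa, ρ = 7830 kg/m³, cost = 0.8580 $/kg
  option Y: E = 303.9 GPa, ρ = 3190 kg/m³, cost = 105.0 $/kg
  option S: M = 31.0 MN·m per $
  option V: M = 3.99 MN·m per $
  option J: M = 1.91 MN·m per $
  option B: M = 1.47 MN·m per $
  option Y: M = 0.907 MN·m per $
Highest index: option S.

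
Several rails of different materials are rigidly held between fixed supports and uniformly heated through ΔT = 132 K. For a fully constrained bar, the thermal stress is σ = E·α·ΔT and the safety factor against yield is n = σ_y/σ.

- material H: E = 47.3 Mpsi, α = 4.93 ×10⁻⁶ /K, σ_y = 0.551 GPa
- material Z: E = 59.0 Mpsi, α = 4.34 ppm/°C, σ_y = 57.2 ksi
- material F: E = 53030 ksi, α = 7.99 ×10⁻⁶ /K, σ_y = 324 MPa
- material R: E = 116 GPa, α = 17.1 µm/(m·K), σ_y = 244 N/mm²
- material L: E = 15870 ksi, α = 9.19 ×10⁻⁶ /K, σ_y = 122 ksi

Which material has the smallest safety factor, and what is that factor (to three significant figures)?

Converting E to GPa, α to ×10⁻⁶/K, σ_y to MPa, then σ and n for each:
  material H: E = 326.1, α = 4.93, σ_y = 551.0 → σ = 212 MPa, n = 2.60
  material Z: E = 406.8, α = 4.34, σ_y = 394.4 → σ = 233 MPa, n = 1.69
  material F: E = 365.6, α = 7.99, σ_y = 324.0 → σ = 386 MPa, n = 0.840
  material R: E = 116.0, α = 17.1, σ_y = 244.0 → σ = 262 MPa, n = 0.932
  material L: E = 109.4, α = 9.19, σ_y = 841.2 → σ = 133 MPa, n = 6.34
Smallest n: material F with n = 0.840.

material F, n = 0.840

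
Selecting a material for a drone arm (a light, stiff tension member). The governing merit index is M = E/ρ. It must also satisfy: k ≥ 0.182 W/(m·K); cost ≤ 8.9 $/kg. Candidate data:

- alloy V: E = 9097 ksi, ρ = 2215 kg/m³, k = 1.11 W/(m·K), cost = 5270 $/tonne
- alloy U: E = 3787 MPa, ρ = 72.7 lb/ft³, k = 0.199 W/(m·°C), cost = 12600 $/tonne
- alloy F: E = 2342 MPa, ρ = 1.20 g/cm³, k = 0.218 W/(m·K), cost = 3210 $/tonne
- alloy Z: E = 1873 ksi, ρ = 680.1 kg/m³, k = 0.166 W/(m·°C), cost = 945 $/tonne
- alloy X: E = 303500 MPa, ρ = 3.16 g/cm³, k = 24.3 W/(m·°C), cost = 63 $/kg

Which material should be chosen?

Screen on constraints: k ≥ 0.182 W/(m·K); cost ≤ 8.9 $/kg. Survivors: alloy V, alloy F.
Putting every candidate on a common basis:
  alloy V: E = 62.72 GPa, ρ = 2215 kg/m³
  alloy F: E = 2.342 GPa, ρ = 1200 kg/m³
  alloy V: M = 28.3 MN·m/kg
  alloy F: M = 1.95 MN·m/kg
Alloy V has the largest M.

alloy V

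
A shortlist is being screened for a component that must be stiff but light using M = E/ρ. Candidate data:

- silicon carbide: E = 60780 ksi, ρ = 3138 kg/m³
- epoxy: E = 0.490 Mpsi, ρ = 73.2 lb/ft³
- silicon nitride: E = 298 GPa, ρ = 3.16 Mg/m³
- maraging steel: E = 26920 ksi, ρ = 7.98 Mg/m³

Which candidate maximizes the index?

In SI units:
  silicon carbide: E = 419.1 GPa, ρ = 3138 kg/m³
  epoxy: E = 3.378 GPa, ρ = 1173 kg/m³
  silicon nitride: E = 298.0 GPa, ρ = 3160 kg/m³
  maraging steel: E = 185.6 GPa, ρ = 7980 kg/m³
  silicon carbide: M = 134 MN·m/kg
  silicon nitride: M = 94.3 MN·m/kg
  maraging steel: M = 23.3 MN·m/kg
  epoxy: M = 2.88 MN·m/kg
Silicon carbide has the largest M.

silicon carbide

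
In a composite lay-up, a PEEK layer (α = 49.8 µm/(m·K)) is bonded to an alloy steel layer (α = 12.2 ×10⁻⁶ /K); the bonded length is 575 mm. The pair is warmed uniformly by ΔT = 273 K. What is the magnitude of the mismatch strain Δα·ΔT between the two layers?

0.0103

Δα = |49.8 − 12.2|×10⁻⁶/K = 37.6×10⁻⁶/K.
Mismatch strain = Δα·ΔT = 37.6×10⁻⁶ × 273.0 = 0.0103.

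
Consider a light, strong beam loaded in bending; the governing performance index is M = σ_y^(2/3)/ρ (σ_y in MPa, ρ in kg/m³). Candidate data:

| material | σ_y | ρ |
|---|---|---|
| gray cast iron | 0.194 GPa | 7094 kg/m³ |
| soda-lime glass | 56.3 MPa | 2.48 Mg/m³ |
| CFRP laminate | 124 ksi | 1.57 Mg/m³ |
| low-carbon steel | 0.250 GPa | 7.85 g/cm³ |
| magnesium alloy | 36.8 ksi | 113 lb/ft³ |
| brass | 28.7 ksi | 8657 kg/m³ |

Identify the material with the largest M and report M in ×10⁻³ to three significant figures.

CFRP laminate, M = 57.4×10⁻³

Convert each candidate to consistent units, then evaluate M:
  gray cast iron: σ_y = 194.0 MPa, ρ = 7094 kg/m³
  soda-lime glass: σ_y = 56.30 MPa, ρ = 2480 kg/m³
  CFRP laminate: σ_y = 855.0 MPa, ρ = 1570 kg/m³
  low-carbon steel: σ_y = 250.0 MPa, ρ = 7850 kg/m³
  magnesium alloy: σ_y = 253.7 MPa, ρ = 1810 kg/m³
  brass: σ_y = 197.9 MPa, ρ = 8657 kg/m³
  CFRP laminate: M = 57.4×10⁻³
  magnesium alloy: M = 22.1×10⁻³
  soda-lime glass: M = 5.92×10⁻³
  low-carbon steel: M = 5.06×10⁻³
  gray cast iron: M = 4.72×10⁻³
  brass: M = 3.92×10⁻³
The maximum is for CFRP laminate.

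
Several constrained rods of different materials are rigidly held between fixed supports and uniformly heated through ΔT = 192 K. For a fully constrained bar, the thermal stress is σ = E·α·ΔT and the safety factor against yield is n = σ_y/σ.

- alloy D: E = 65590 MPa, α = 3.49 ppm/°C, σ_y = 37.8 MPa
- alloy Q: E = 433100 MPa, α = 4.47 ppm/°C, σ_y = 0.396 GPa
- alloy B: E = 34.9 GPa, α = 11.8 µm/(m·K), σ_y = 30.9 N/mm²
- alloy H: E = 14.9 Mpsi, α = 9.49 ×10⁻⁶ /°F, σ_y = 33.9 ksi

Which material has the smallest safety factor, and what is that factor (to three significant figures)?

Per material, after unit conversion:
  alloy D: E = 65.59, α = 3.49, σ_y = 37.80 → σ = 44.0 MPa, n = 0.860
  alloy Q: E = 433.1, α = 4.47, σ_y = 396.0 → σ = 372 MPa, n = 1.07
  alloy B: E = 34.90, α = 11.8, σ_y = 30.90 → σ = 79.1 MPa, n = 0.391
  alloy H: E = 102.7, α = 17.1, σ_y = 233.7 → σ = 337 MPa, n = 0.694
Alloy B has the lowest safety factor, n = 0.391.

alloy B, n = 0.391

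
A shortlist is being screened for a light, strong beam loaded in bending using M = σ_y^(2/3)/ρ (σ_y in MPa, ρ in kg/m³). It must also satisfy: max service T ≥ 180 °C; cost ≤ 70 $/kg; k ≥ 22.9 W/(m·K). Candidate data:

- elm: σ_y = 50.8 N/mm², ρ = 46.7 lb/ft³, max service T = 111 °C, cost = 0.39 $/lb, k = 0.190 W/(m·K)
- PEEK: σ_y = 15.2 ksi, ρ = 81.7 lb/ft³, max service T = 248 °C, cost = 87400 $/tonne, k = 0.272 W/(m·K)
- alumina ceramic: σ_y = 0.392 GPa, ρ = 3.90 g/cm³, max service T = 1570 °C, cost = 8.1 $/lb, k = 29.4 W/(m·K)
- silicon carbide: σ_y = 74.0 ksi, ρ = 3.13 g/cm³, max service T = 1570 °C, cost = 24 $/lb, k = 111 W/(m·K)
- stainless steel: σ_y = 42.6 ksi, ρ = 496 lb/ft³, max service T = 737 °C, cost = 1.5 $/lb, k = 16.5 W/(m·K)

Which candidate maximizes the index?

silicon carbide

Screen on constraints: max service T ≥ 180 °C; cost ≤ 70 $/kg; k ≥ 22.9 W/(m·K). Survivors: alumina ceramic, silicon carbide.
After converting to SI:
  alumina ceramic: σ_y = 392.0 MPa, ρ = 3900 kg/m³
  silicon carbide: σ_y = 510.2 MPa, ρ = 3130 kg/m³
  silicon carbide: M = 20.4×10⁻³
  alumina ceramic: M = 13.7×10⁻³
The maximum is for silicon carbide.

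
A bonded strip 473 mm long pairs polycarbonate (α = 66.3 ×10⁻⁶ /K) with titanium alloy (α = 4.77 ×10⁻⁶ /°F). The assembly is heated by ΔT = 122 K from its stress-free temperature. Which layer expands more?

polycarbonate

titanium alloy: α = 4.77×10⁻⁶/°F × 9/5 = 8.59×10⁻⁶/K.
α(polycarbonate) = 66.3×10⁻⁶/K vs α(titanium alloy) = 8.59×10⁻⁶/K.
Higher α expands more for the same ΔT: polycarbonate.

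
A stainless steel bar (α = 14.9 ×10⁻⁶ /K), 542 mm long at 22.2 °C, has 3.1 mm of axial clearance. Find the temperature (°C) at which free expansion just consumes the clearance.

α·L₀·ΔT = 3.1 mm ⇒ ΔT = 3.1 / (14.9×10⁻⁶ × 542.0) = 383.9 K.
T = 22.2 + 383.9 = 406.1 °C.

406 °C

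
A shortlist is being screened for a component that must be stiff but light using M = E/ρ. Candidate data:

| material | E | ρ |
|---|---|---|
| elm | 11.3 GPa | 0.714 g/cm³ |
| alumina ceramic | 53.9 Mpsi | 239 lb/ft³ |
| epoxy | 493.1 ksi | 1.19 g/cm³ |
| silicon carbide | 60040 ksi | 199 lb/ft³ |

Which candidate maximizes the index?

silicon carbide

Convert each candidate to consistent units, then evaluate M:
  elm: E = 11.30 GPa, ρ = 714.0 kg/m³
  alumina ceramic: E = 371.6 GPa, ρ = 3828 kg/m³
  epoxy: E = 3.400 GPa, ρ = 1190 kg/m³
  silicon carbide: E = 414.0 GPa, ρ = 3188 kg/m³
  silicon carbide: M = 130 MN·m/kg
  alumina ceramic: M = 97.1 MN·m/kg
  elm: M = 15.8 MN·m/kg
  epoxy: M = 2.86 MN·m/kg
Highest index: silicon carbide.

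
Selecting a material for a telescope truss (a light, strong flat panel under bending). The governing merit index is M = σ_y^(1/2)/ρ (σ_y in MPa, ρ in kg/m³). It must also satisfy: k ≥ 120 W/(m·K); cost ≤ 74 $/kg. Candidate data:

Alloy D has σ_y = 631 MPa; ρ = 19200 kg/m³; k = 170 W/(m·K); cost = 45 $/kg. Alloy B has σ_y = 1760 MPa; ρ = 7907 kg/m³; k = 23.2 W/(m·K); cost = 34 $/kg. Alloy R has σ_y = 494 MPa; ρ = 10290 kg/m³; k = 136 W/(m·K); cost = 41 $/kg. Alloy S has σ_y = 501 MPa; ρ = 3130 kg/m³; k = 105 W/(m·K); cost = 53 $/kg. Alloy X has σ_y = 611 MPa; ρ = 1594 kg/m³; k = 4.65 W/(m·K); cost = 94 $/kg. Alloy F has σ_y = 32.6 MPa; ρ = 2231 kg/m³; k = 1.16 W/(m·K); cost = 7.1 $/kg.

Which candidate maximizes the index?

alloy R

Screen on constraints: k ≥ 120 W/(m·K); cost ≤ 74 $/kg. Survivors: alloy D, alloy R.
Evaluate M for each candidate:
  alloy R: M = 2.16×10⁻³
  alloy D: M = 1.31×10⁻³
The maximum is for alloy R.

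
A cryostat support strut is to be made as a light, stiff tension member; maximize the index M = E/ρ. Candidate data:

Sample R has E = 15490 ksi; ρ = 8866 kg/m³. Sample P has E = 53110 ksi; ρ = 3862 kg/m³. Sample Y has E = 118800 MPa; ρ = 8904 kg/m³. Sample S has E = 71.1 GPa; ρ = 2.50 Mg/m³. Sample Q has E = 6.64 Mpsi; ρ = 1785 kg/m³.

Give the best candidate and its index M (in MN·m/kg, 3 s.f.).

Normalizing units and computing the index:
  sample R: E = 106.8 GPa, ρ = 8866 kg/m³
  sample P: E = 366.2 GPa, ρ = 3862 kg/m³
  sample Y: E = 118.8 GPa, ρ = 8904 kg/m³
  sample S: E = 71.10 GPa, ρ = 2500 kg/m³
  sample Q: E = 45.78 GPa, ρ = 1785 kg/m³
  sample P: M = 94.8 MN·m/kg
  sample S: M = 28.4 MN·m/kg
  sample Q: M = 25.6 MN·m/kg
  sample Y: M = 13.3 MN·m/kg
  sample R: M = 12.0 MN·m/kg
Sample P ranks first.

sample P, M = 94.8 MN·m/kg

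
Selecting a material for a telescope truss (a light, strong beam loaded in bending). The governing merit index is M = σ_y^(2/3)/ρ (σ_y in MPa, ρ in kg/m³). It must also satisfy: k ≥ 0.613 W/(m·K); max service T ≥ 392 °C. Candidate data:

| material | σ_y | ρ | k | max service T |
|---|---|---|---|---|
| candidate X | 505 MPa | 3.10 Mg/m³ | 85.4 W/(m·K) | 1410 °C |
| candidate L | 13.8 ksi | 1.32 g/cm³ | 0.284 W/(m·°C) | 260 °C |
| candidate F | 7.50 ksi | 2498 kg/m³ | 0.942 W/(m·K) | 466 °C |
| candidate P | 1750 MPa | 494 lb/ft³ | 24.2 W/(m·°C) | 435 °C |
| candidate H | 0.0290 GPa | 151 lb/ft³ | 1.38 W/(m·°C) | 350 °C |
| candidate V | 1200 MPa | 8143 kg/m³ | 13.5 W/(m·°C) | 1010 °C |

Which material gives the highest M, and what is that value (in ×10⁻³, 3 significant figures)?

candidate X, M = 20.5×10⁻³

Screen on constraints: k ≥ 0.613 W/(m·K); max service T ≥ 392 °C. Survivors: candidate X, candidate F, candidate P, candidate V.
In SI units:
  candidate X: σ_y = 505.0 MPa, ρ = 3100 kg/m³
  candidate F: σ_y = 51.71 MPa, ρ = 2498 kg/m³
  candidate P: σ_y = 1750 MPa, ρ = 7913 kg/m³
  candidate V: σ_y = 1200 MPa, ρ = 8143 kg/m³
  candidate X: M = 20.5×10⁻³
  candidate P: M = 18.4×10⁻³
  candidate V: M = 13.9×10⁻³
  candidate F: M = 5.56×10⁻³
Highest index: candidate X.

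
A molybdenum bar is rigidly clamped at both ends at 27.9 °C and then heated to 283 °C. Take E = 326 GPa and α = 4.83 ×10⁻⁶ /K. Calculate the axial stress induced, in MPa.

ΔT = 255.1 K. Constrained thermal stress σ = E·α·ΔT = 326.0×10³ MPa × 4.83×10⁻⁶ × 255.1 = 402 MPa (compressive).

402 MPa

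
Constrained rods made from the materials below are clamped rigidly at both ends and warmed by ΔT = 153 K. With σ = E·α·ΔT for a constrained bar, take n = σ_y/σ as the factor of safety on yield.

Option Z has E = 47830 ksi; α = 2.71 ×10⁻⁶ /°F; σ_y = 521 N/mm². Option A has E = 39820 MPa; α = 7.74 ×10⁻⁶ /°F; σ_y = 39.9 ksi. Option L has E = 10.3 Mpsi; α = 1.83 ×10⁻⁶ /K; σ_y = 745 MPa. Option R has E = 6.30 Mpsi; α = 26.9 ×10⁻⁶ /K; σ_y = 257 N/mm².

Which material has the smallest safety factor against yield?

Converting E to GPa, α to ×10⁻⁶/K, σ_y to MPa, then σ and n for each:
  option Z: E = 329.8, α = 4.88, σ_y = 521.0 → σ = 246 MPa, n = 2.12
  option A: E = 39.82, α = 13.9, σ_y = 275.1 → σ = 84.9 MPa, n = 3.24
  option L: E = 71.02, α = 1.83, σ_y = 745.0 → σ = 19.9 MPa, n = 37.5
  option R: E = 43.44, α = 26.9, σ_y = 257.0 → σ = 179 MPa, n = 1.44
The minimum is option R at n = 1.44.

option R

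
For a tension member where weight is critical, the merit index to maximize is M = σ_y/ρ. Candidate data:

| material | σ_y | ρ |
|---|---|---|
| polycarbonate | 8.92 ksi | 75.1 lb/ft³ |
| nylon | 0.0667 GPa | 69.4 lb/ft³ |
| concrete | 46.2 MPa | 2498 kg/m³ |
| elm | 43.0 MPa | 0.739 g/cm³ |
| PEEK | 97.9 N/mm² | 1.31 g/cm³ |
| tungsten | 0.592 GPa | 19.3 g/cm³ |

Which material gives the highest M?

In SI units:
  polycarbonate: σ_y = 61.50 MPa, ρ = 1203 kg/m³
  nylon: σ_y = 66.70 MPa, ρ = 1112 kg/m³
  concrete: σ_y = 46.20 MPa, ρ = 2498 kg/m³
  elm: σ_y = 43.00 MPa, ρ = 739.0 kg/m³
  PEEK: σ_y = 97.90 MPa, ρ = 1310 kg/m³
  tungsten: σ_y = 592.0 MPa, ρ = 19300 kg/m³
  PEEK: M = 74.7 kN·m/kg
  nylon: M = 60.0 kN·m/kg
  elm: M = 58.2 kN·m/kg
  polycarbonate: M = 51.1 kN·m/kg
  tungsten: M = 30.7 kN·m/kg
  concrete: M = 18.5 kN·m/kg
PEEK ranks first.

PEEK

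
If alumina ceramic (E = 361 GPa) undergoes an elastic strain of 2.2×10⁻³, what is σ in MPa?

794 MPa

σ = E·ε = 361000 MPa × 2.2×10⁻³ = 794 MPa.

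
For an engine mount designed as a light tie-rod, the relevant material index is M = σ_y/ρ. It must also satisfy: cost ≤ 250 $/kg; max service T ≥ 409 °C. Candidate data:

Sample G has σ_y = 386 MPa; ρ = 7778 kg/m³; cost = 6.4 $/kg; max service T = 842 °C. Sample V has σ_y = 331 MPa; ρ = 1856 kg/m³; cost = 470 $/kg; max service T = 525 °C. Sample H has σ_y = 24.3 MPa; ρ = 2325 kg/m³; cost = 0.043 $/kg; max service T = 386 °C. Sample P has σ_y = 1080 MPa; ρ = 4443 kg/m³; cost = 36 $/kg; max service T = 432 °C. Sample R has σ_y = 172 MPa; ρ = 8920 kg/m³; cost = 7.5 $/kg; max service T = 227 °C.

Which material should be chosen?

sample P

Screen on constraints: cost ≤ 250 $/kg; max service T ≥ 409 °C. Survivors: sample G, sample P.
Evaluate M for each candidate:
  sample P: M = 243 kN·m/kg
  sample G: M = 49.6 kN·m/kg
Highest index: sample P.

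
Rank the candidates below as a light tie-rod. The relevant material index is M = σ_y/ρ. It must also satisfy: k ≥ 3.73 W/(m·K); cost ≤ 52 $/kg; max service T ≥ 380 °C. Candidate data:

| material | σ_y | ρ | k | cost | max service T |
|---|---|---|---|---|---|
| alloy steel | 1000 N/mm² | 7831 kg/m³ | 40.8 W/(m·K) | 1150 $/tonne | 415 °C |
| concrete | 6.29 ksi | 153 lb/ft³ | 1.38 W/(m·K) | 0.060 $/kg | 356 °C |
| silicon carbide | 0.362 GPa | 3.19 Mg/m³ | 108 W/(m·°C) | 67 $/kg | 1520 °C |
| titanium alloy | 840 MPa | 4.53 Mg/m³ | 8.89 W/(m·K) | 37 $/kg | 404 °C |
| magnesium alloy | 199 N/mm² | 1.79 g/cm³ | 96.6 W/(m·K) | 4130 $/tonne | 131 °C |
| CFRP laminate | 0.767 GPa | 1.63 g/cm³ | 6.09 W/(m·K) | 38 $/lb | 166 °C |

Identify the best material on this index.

titanium alloy

Screen on constraints: k ≥ 3.73 W/(m·K); cost ≤ 52 $/kg; max service T ≥ 380 °C. Survivors: alloy steel, titanium alloy.
After converting to SI:
  alloy steel: σ_y = 1000 MPa, ρ = 7831 kg/m³
  titanium alloy: σ_y = 840.0 MPa, ρ = 4530 kg/m³
  titanium alloy: M = 185 kN·m/kg
  alloy steel: M = 128 kN·m/kg
Highest index: titanium alloy.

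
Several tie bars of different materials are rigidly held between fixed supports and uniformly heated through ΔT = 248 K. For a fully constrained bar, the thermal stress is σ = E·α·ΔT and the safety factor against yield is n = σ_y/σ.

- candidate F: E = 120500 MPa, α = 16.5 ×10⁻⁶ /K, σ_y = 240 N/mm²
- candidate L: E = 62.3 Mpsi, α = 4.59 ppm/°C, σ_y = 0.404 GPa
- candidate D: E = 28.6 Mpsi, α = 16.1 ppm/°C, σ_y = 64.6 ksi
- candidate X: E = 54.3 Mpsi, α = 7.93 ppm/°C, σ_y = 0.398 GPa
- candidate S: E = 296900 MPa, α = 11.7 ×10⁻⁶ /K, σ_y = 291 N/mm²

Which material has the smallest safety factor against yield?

Converting E to GPa, α to ×10⁻⁶/K, σ_y to MPa, then σ and n for each:
  candidate F: E = 120.5, α = 16.5, σ_y = 240.0 → σ = 493 MPa, n = 0.487
  candidate L: E = 429.5, α = 4.59, σ_y = 404.0 → σ = 489 MPa, n = 0.826
  candidate D: E = 197.2, α = 16.1, σ_y = 445.4 → σ = 787 MPa, n = 0.566
  candidate X: E = 374.4, α = 7.93, σ_y = 398.0 → σ = 736 MPa, n = 0.541
  candidate S: E = 296.9, α = 11.7, σ_y = 291.0 → σ = 861 MPa, n = 0.338
Candidate S has the lowest safety factor, n = 0.338.

candidate S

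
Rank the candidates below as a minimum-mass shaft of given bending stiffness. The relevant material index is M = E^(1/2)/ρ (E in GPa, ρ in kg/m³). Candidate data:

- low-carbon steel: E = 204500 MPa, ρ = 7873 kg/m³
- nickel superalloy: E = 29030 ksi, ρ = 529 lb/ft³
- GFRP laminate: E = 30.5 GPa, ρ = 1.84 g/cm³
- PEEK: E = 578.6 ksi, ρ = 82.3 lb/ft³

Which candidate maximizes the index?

GFRP laminate

Normalizing units and computing the index:
  low-carbon steel: E = 204.5 GPa, ρ = 7873 kg/m³
  nickel superalloy: E = 200.2 GPa, ρ = 8474 kg/m³
  GFRP laminate: E = 30.50 GPa, ρ = 1840 kg/m³
  PEEK: E = 3.989 GPa, ρ = 1318 kg/m³
  GFRP laminate: M = 3.00×10⁻³
  low-carbon steel: M = 1.82×10⁻³
  nickel superalloy: M = 1.67×10⁻³
  PEEK: M = 1.52×10⁻³
Highest index: GFRP laminate.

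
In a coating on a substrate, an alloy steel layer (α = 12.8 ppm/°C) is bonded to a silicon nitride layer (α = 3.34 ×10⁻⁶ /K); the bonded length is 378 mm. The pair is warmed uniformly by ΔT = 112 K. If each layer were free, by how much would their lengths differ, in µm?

400 µm

Δα = |12.8 − 3.34|×10⁻⁶/K = 9.46×10⁻⁶/K.
ΔL_mismatch = Δα·L·ΔT = 9.46×10⁻⁶ × 378.0 mm × 112.0 K = 400 µm.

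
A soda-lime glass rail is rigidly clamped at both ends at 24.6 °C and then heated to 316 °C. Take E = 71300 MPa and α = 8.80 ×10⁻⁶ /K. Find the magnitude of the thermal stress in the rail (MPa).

183 MPa

E = 71300 MPa = 71.30 GPa.
ΔT = 291.4 K. Constrained thermal stress σ = E·α·ΔT = 71.30×10³ MPa × 8.80×10⁻⁶ × 291.4 = 183 MPa (compressive).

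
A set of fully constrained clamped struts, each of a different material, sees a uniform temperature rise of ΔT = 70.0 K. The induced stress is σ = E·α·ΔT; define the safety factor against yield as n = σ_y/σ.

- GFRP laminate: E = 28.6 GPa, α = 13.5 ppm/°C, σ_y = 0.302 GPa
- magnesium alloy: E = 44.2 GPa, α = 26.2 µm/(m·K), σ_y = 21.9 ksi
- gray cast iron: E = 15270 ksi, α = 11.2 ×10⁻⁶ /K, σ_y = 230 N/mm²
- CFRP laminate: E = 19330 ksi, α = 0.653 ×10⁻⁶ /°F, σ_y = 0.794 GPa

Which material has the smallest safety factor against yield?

With everything in SI (GPa, ×10⁻⁶/K, MPa):
  GFRP laminate: E = 28.60, α = 13.5, σ_y = 302.0 → σ = 27.0 MPa, n = 11.2
  magnesium alloy: E = 44.20, α = 26.2, σ_y = 151.0 → σ = 81.1 MPa, n = 1.86
  gray cast iron: E = 105.3, α = 11.2, σ_y = 230.0 → σ = 82.5 MPa, n = 2.79
  CFRP laminate: E = 133.3, α = 1.18, σ_y = 794.0 → σ = 11.0 MPa, n = 72.4
Smallest n: magnesium alloy with n = 1.86.

magnesium alloy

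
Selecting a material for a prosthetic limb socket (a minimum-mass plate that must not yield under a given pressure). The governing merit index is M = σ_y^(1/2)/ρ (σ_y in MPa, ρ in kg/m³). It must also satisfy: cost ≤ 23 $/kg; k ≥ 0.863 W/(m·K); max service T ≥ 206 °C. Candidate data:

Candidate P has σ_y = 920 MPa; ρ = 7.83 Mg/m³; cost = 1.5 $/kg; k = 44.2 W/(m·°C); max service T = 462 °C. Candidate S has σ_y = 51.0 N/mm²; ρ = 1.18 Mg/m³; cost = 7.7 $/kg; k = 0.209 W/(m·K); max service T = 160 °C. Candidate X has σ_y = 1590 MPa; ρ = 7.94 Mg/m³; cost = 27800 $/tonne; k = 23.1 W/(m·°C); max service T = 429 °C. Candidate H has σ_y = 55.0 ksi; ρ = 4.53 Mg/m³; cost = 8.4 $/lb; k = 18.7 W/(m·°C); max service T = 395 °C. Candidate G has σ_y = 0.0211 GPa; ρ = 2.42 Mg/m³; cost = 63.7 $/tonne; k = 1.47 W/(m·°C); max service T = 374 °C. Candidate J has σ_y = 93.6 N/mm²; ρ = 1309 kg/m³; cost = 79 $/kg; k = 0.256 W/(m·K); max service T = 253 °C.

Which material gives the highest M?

Screen on constraints: cost ≤ 23 $/kg; k ≥ 0.863 W/(m·K); max service T ≥ 206 °C. Survivors: candidate P, candidate H, candidate G.
Putting every candidate on a common basis:
  candidate P: σ_y = 920.0 MPa, ρ = 7830 kg/m³
  candidate H: σ_y = 379.2 MPa, ρ = 4530 kg/m³
  candidate G: σ_y = 21.10 MPa, ρ = 2420 kg/m³
  candidate H: M = 4.30×10⁻³
  candidate P: M = 3.87×10⁻³
  candidate G: M = 1.90×10⁻³
Candidate H has the largest M.

candidate H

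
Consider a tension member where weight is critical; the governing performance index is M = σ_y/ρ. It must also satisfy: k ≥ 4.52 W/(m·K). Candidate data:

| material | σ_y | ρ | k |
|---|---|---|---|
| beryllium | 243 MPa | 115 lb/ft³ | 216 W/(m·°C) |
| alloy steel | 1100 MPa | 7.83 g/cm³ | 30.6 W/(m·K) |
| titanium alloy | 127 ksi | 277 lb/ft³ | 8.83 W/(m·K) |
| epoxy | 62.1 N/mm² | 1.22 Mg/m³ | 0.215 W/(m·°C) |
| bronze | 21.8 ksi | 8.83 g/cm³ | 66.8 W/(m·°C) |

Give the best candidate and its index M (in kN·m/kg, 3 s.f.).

Screen on constraints: k ≥ 4.52 W/(m·K). Survivors: beryllium, alloy steel, titanium alloy, bronze.
In SI units:
  beryllium: σ_y = 243.0 MPa, ρ = 1842 kg/m³
  alloy steel: σ_y = 1100 MPa, ρ = 7830 kg/m³
  titanium alloy: σ_y = 875.6 MPa, ρ = 4437 kg/m³
  bronze: σ_y = 150.3 MPa, ρ = 8830 kg/m³
  titanium alloy: M = 197 kN·m/kg
  alloy steel: M = 140 kN·m/kg
  beryllium: M = 132 kN·m/kg
  bronze: M = 17.0 kN·m/kg
Highest index: titanium alloy.

titanium alloy, M = 197 kN·m/kg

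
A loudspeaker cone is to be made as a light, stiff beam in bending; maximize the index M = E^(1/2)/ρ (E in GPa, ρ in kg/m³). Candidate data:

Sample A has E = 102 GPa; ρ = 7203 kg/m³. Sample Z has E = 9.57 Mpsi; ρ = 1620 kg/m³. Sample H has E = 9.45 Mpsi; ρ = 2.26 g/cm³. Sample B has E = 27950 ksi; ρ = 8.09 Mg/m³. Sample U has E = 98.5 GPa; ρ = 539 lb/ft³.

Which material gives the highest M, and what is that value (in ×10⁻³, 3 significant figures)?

sample Z, M = 5.01×10⁻³

Normalizing units and computing the index:
  sample A: E = 102.0 GPa, ρ = 7203 kg/m³
  sample Z: E = 65.98 GPa, ρ = 1620 kg/m³
  sample H: E = 65.16 GPa, ρ = 2260 kg/m³
  sample B: E = 192.7 GPa, ρ = 8090 kg/m³
  sample U: E = 98.50 GPa, ρ = 8634 kg/m³
  sample Z: M = 5.01×10⁻³
  sample H: M = 3.57×10⁻³
  sample B: M = 1.72×10⁻³
  sample A: M = 1.40×10⁻³
  sample U: M = 1.15×10⁻³
Sample Z ranks first.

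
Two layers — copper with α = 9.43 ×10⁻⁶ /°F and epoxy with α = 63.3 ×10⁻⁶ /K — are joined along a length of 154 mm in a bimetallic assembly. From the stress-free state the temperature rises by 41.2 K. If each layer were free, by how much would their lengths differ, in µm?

copper: α = 9.43×10⁻⁶/°F × 9/5 = 17.0×10⁻⁶/K.
Δα = |17.0 − 63.3|×10⁻⁶/K = 46.3×10⁻⁶/K.
ΔL_mismatch = Δα·L·ΔT = 46.3×10⁻⁶ × 154.0 mm × 41.2 K = 294 µm.

294 µm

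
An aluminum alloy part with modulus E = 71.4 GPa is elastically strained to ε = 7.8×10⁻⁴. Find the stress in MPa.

σ = E·ε = 71400 MPa × 7.8×10⁻⁴ = 55.7 MPa.

55.7 MPa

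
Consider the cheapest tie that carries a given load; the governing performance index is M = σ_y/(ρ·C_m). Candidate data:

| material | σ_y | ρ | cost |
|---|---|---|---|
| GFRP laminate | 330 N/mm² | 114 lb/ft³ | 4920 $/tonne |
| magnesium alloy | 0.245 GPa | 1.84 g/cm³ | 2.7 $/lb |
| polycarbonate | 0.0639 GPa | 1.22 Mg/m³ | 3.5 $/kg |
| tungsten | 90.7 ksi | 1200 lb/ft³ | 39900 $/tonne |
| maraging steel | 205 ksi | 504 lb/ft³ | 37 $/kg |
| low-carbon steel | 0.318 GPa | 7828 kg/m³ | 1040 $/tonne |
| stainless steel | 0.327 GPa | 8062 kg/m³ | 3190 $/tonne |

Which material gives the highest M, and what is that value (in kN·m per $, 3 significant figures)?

Putting every candidate on a common basis:
  GFRP laminate: σ_y = 330.0 MPa, ρ = 1826 kg/m³, cost = 4.920 $/kg
  magnesium alloy: σ_y = 245.0 MPa, ρ = 1840 kg/m³, cost = 5.952 $/kg
  polycarbonate: σ_y = 63.90 MPa, ρ = 1220 kg/m³, cost = 3.500 $/kg
  tungsten: σ_y = 625.4 MPa, ρ = 19220 kg/m³, cost = 39.90 $/kg
  maraging steel: σ_y = 1413 MPa, ρ = 8073 kg/m³, cost = 37.00 $/kg
  low-carbon steel: σ_y = 318.0 MPa, ρ = 7828 kg/m³, cost = 1.040 $/kg
  stainless steel: σ_y = 327.0 MPa, ρ = 8062 kg/m³, cost = 3.190 $/kg
  low-carbon steel: M = 39.1 kN·m per $
  GFRP laminate: M = 36.7 kN·m per $
  magnesium alloy: M = 22.4 kN·m per $
  polycarbonate: M = 15.0 kN·m per $
  stainless steel: M = 12.7 kN·m per $
  maraging steel: M = 4.73 kN·m per $
  tungsten: M = 0.815 kN·m per $
Highest index: low-carbon steel.

low-carbon steel, M = 39.1 kN·m per $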